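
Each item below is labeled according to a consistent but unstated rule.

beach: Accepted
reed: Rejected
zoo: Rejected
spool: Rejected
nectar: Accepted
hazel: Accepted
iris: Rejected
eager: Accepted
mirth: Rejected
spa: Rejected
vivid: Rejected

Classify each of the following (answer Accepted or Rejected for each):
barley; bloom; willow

Accepted, Rejected, Rejected

The pattern is that an item is 'Accepted' exactly when: contains 'a' AND contains 'e'.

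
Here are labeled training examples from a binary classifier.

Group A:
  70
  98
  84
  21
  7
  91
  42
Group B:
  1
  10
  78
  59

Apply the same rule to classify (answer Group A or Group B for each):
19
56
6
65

Group B, Group A, Group B, Group B

Looking at the examples, the only property every 'Group A' case has and every 'Group B' case lacks is: multiple of 7.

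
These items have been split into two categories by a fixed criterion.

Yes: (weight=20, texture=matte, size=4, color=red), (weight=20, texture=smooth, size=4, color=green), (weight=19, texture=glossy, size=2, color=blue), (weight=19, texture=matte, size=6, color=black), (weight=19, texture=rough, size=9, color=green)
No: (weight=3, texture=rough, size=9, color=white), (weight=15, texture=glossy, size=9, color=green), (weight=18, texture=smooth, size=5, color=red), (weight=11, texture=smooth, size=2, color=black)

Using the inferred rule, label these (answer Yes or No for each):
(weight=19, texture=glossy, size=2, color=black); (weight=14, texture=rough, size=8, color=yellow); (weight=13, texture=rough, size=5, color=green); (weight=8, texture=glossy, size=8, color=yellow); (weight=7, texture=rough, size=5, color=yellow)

All 'Yes' examples share one property — weight ≥ 19 — and every 'No' example lacks it.
(weight=19, texture=glossy, size=2, color=black) — weight = 19, hence Yes. (weight=14, texture=rough, size=8, color=yellow) — weight = 14, hence No. (weight=13, texture=rough, size=5, color=green) — weight = 13, hence No. (weight=8, texture=glossy, size=8, color=yellow) — weight = 8, hence No. (weight=7, texture=rough, size=5, color=yellow) — weight = 7, hence No.

Yes, No, No, No, No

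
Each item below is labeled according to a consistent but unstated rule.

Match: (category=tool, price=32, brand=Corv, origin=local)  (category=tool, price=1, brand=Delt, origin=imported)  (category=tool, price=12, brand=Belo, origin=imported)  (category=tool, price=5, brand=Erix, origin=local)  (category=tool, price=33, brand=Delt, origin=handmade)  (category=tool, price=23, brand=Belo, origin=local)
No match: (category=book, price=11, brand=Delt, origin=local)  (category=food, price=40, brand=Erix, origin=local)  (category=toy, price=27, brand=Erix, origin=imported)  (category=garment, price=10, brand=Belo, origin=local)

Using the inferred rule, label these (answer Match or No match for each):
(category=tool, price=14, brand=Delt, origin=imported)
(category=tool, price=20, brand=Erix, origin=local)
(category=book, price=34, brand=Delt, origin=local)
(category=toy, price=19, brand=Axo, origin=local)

'Match' ⟺ category is tool.
(category=tool, price=14, brand=Delt, origin=imported) — category is tool, hence Match. (category=tool, price=20, brand=Erix, origin=local) — category is tool, hence Match. (category=book, price=34, brand=Delt, origin=local) — category is book, hence No match. (category=toy, price=19, brand=Axo, origin=local) — category is toy, hence No match.

Match, Match, No match, No match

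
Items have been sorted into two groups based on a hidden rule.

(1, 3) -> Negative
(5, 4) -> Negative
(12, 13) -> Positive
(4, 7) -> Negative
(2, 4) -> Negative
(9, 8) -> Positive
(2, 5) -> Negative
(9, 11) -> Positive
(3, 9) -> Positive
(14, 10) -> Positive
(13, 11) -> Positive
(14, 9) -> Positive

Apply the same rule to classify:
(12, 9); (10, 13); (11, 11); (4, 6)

Positive, Positive, Positive, Negative

A rule that fits every label: sum ≥ 12 — true of each 'Positive' example, false of each 'Negative' one.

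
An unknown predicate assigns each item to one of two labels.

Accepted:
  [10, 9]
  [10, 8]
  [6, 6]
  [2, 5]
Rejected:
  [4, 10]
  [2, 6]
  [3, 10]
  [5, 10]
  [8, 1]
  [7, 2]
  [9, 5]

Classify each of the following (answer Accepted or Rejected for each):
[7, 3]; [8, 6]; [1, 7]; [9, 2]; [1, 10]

Rejected, Accepted, Rejected, Rejected, Rejected

Rule: |first − second| ≤ 3. This holds for each 'Accepted' example and fails for each 'Rejected' one.
[7, 3]: |7−3| = 4 — lacks this property, so Rejected.
[8, 6]: |8−6| = 2 — meets the rule, so Accepted.
[1, 7]: |1−7| = 6 — lacks this property, so Rejected.
[9, 2]: |9−2| = 7 — lacks this property, so Rejected.
[1, 10]: |1−10| = 9 — lacks this property, so Rejected.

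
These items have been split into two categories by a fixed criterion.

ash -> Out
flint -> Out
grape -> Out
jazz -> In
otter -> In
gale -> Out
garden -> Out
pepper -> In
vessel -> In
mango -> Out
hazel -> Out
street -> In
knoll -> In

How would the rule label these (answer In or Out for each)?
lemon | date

Every 'In' example satisfies: has a double letter. None of the 'Out' examples do.
lemon — no doubled letter, hence Out. date — no doubled letter, hence Out.

Out, Out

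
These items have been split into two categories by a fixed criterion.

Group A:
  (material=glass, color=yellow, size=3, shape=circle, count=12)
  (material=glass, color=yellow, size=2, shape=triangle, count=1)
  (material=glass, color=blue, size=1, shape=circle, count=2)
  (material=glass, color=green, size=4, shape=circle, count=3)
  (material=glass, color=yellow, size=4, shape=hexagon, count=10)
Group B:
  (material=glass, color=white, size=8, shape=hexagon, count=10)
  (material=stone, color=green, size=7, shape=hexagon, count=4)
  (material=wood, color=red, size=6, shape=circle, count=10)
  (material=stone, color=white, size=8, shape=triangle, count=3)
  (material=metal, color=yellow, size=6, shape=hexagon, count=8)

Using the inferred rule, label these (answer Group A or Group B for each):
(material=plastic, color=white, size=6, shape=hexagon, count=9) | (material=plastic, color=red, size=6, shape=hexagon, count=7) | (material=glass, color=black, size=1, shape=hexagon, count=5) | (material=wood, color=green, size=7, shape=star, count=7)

Group B, Group B, Group A, Group B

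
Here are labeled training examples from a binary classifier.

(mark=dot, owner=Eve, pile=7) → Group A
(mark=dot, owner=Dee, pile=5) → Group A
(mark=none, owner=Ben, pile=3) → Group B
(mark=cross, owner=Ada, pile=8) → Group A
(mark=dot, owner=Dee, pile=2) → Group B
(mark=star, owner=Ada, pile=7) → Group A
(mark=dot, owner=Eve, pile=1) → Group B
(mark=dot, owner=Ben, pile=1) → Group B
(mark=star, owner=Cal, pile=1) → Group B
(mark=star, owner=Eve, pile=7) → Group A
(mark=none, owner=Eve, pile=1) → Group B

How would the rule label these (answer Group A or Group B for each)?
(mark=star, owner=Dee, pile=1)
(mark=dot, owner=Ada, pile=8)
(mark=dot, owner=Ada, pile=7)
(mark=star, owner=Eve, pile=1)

The rule appears to be: pile ≥ 5.
Group B: (mark=star, owner=Dee, pile=1), since pile = 1.
Group A: (mark=dot, owner=Ada, pile=8), since pile = 8.
Group A: (mark=dot, owner=Ada, pile=7), since pile = 7.
Group B: (mark=star, owner=Eve, pile=1), since pile = 1.

Group B, Group A, Group A, Group B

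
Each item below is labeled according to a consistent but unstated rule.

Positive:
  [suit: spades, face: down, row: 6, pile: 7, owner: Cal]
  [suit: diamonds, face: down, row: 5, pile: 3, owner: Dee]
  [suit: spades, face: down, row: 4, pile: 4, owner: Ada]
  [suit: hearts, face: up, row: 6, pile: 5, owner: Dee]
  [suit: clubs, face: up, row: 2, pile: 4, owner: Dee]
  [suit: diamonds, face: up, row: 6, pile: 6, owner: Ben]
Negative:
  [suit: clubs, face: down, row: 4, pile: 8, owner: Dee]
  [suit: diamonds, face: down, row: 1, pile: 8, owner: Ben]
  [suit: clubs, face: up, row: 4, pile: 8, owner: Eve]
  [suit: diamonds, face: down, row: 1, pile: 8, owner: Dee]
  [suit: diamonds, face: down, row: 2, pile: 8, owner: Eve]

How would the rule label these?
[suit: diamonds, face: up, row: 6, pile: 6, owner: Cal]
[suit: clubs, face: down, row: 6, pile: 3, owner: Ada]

One predicate separates the groups cleanly: pile ≤ 7.
[suit: diamonds, face: up, row: 6, pile: 6, owner: Cal]: pile = 6, passes → Positive.
[suit: clubs, face: down, row: 6, pile: 3, owner: Ada]: pile = 3, passes → Positive.

Positive, Positive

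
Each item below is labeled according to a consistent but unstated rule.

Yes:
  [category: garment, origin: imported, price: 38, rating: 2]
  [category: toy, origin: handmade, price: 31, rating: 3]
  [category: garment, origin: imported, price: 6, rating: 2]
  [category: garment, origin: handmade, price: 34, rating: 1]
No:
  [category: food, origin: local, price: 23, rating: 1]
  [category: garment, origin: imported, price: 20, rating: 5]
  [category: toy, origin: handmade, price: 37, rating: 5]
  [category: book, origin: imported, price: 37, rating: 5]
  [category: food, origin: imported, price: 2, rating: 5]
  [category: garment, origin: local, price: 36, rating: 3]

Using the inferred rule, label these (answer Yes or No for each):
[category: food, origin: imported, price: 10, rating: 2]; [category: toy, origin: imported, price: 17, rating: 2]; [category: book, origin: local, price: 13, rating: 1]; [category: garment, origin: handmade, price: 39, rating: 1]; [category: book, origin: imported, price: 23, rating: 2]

Yes, Yes, No, Yes, Yes

The rule appears to be: origin is not local AND rating ≤ 3.
Yes: [category: food, origin: imported, price: 10, rating: 2], since origin is imported, rating = 2.
Yes: [category: toy, origin: imported, price: 17, rating: 2], since origin is imported, rating = 2.
No: [category: book, origin: local, price: 13, rating: 1], since origin is local, rating = 1.
Yes: [category: garment, origin: handmade, price: 39, rating: 1], since origin is handmade, rating = 1.
Yes: [category: book, origin: imported, price: 23, rating: 2], since origin is imported, rating = 2.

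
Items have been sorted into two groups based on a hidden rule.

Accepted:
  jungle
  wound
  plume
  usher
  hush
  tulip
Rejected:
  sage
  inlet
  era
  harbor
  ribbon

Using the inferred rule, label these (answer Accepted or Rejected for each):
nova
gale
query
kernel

Rejected, Rejected, Accepted, Rejected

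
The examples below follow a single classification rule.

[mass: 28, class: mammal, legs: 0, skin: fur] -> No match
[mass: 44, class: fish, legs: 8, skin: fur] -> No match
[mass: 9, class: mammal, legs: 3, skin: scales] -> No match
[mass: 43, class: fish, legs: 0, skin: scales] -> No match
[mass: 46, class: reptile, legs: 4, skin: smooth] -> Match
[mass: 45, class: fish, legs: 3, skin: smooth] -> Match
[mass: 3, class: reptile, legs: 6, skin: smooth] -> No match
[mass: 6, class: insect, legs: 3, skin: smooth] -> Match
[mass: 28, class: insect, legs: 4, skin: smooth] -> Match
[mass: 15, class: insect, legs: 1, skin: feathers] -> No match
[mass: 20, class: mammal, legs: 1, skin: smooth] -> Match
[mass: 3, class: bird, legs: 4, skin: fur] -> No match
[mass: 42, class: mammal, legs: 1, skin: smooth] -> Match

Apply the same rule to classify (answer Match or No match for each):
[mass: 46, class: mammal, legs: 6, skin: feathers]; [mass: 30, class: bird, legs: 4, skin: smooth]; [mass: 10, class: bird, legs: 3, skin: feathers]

The rule appears to be: skin is smooth AND legs ≤ 4.
[mass: 46, class: mammal, legs: 6, skin: feathers] — skin is feathers, legs = 6, hence No match.
[mass: 30, class: bird, legs: 4, skin: smooth] — skin is smooth, legs = 4, hence Match.
[mass: 10, class: bird, legs: 3, skin: feathers] — skin is feathers, legs = 3, hence No match.

No match, Match, No match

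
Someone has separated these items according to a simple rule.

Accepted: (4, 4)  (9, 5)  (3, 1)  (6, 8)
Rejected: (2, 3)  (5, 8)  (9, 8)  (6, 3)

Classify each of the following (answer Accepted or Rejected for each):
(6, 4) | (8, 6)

The distinguishing property — sum is even — holds for all the 'Accepted' cases and none of the 'Rejected' cases.

Accepted, Accepted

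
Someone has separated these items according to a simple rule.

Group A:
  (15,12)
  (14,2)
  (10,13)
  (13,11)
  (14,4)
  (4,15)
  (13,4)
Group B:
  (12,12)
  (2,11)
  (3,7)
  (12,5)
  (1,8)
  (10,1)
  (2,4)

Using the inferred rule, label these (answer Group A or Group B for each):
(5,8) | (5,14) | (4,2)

The classifier is using: max ≥ 13.
(5,8) → max 8 → Group B.
(5,14) → max 14 → Group A.
(4,2) → max 4 → Group B.

Group B, Group A, Group B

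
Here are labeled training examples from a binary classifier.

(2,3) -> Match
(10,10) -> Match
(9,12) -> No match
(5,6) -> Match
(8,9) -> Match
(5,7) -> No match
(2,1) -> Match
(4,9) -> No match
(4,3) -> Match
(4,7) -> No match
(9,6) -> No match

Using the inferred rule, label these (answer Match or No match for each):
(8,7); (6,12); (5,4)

The classifier is using: |first − second| ≤ 1.
(8,7) → |8−7| = 1 → Match.
(6,12) → |6−12| = 6 → No match.
(5,4) → |5−4| = 1 → Match.

Match, No match, Match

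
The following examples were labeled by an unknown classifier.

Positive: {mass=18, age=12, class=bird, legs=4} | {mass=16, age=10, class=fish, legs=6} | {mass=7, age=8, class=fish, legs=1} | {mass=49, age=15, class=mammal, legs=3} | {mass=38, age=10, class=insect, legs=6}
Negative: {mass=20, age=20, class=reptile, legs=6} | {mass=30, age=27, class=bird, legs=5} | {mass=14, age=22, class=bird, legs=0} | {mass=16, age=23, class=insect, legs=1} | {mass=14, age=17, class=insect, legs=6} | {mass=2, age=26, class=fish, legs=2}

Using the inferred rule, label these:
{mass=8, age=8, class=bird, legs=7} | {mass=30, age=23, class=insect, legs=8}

Positive, Negative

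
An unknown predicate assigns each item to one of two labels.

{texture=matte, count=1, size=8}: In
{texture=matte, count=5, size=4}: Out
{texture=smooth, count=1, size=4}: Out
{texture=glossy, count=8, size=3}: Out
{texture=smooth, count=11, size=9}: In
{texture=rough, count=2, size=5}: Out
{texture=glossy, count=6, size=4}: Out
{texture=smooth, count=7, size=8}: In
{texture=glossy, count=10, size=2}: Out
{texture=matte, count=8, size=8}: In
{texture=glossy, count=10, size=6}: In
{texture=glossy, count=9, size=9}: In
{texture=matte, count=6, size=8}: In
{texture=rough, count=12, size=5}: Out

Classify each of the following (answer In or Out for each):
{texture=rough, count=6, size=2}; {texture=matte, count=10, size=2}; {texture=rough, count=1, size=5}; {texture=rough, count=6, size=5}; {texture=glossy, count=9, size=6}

The classifier is using: size ≥ 6.

Out, Out, Out, Out, In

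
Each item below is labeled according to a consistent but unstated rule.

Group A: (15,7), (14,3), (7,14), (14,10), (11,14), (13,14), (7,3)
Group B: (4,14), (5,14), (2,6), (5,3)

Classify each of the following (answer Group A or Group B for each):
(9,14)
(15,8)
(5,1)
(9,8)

Group A, Group A, Group B, Group A

The classifier is using: first ≥ 6.
Group A: (9,14), since first 9.
Group A: (15,8), since first 15.
Group B: (5,1), since first 5.
Group A: (9,8), since first 9.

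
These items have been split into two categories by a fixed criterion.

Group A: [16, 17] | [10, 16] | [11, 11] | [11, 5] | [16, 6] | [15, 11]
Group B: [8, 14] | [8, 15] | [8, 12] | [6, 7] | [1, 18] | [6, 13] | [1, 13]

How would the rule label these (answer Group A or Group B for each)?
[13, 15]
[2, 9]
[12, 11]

Group A, Group B, Group A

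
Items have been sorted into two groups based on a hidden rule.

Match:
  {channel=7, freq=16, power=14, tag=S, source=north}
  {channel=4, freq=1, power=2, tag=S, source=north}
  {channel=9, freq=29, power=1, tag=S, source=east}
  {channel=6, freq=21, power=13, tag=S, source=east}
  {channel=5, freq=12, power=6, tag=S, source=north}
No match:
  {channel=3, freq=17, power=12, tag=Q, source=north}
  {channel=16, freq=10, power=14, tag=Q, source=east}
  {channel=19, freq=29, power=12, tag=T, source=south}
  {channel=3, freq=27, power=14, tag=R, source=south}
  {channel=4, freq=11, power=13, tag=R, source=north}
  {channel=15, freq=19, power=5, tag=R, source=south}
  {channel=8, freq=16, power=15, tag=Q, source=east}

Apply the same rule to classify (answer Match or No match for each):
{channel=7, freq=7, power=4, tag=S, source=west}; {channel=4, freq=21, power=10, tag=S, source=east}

The pattern is that an item is 'Match' exactly when: tag is S.
{channel=7, freq=7, power=4, tag=S, source=west} — tag is S, hence Match. {channel=4, freq=21, power=10, tag=S, source=east} — tag is S, hence Match.

Match, Match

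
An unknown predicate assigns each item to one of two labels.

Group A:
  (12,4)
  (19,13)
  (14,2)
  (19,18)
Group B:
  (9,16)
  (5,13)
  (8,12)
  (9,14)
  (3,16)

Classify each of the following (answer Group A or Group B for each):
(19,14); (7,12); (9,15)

Every 'Group A' example satisfies: first > second. None of the 'Group B' examples do.
(19,14): 19 > 14 — fits, so Group A. (7,12): 7 < 12 — doesn't match, so Group B. (9,15): 9 < 15 — doesn't match, so Group B.

Group A, Group B, Group B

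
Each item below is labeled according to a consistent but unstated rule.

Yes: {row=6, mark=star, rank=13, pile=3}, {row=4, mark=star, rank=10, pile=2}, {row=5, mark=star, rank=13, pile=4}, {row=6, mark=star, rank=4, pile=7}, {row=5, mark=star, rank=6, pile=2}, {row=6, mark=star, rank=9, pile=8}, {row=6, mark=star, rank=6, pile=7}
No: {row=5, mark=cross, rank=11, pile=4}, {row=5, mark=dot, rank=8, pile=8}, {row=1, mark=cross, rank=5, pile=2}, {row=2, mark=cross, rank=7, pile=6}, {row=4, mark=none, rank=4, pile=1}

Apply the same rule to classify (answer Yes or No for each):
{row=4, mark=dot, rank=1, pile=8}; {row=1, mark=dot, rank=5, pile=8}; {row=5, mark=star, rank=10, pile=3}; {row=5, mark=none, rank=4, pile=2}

All 'Yes' examples share one property — mark is star — and every 'No' example lacks it.
{row=4, mark=dot, rank=1, pile=8} → mark is dot → No.
{row=1, mark=dot, rank=5, pile=8} → mark is dot → No.
{row=5, mark=star, rank=10, pile=3} → mark is star → Yes.
{row=5, mark=none, rank=4, pile=2} → mark is none → No.

No, No, Yes, No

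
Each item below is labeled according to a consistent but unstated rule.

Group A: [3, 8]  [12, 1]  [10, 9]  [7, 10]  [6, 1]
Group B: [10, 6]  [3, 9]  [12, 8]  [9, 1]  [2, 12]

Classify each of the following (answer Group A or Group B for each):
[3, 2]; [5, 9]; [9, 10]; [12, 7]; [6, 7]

Group A, Group B, Group A, Group A, Group A

Checking candidate rules against both groups, what survives is: sum is odd.
[3, 2] → 3+2 = 5 → Group A.
[5, 9] → 5+9 = 14 → Group B.
[9, 10] → 9+10 = 19 → Group A.
[12, 7] → 12+7 = 19 → Group A.
[6, 7] → 6+7 = 13 → Group A.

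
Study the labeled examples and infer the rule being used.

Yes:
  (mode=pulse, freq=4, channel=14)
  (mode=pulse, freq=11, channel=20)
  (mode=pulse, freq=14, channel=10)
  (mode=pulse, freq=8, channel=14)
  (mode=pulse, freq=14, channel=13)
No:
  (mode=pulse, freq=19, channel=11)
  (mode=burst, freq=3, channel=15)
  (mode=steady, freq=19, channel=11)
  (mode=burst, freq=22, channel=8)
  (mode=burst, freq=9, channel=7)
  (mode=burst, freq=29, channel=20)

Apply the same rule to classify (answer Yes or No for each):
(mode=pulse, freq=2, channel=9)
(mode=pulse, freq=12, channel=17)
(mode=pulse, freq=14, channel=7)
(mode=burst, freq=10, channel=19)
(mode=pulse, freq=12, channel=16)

The classifier is using: mode is pulse AND freq ≤ 14.
(mode=pulse, freq=2, channel=9) → mode is pulse, freq = 2 → Yes. (mode=pulse, freq=12, channel=17) → mode is pulse, freq = 12 → Yes. (mode=pulse, freq=14, channel=7) → mode is pulse, freq = 14 → Yes. (mode=burst, freq=10, channel=19) → mode is burst, freq = 10 → No. (mode=pulse, freq=12, channel=16) → mode is pulse, freq = 12 → Yes.

Yes, Yes, Yes, No, Yes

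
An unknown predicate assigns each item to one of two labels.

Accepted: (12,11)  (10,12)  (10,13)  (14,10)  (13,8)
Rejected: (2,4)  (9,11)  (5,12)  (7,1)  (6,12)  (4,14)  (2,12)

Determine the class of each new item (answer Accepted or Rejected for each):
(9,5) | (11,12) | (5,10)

Rejected, Accepted, Rejected

The distinguishing property — sum ≥ 21 — holds for all the 'Accepted' cases and none of the 'Rejected' cases.
(9,5): 9+5 = 14, does not satisfy this → Rejected. (11,12): 11+12 = 23, satisfies this → Accepted. (5,10): 5+10 = 15, does not satisfy this → Rejected.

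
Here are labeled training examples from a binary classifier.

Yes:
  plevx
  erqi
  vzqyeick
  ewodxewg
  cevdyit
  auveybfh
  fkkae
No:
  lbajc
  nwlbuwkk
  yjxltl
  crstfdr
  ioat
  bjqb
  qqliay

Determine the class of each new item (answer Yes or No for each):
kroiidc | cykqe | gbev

No, Yes, Yes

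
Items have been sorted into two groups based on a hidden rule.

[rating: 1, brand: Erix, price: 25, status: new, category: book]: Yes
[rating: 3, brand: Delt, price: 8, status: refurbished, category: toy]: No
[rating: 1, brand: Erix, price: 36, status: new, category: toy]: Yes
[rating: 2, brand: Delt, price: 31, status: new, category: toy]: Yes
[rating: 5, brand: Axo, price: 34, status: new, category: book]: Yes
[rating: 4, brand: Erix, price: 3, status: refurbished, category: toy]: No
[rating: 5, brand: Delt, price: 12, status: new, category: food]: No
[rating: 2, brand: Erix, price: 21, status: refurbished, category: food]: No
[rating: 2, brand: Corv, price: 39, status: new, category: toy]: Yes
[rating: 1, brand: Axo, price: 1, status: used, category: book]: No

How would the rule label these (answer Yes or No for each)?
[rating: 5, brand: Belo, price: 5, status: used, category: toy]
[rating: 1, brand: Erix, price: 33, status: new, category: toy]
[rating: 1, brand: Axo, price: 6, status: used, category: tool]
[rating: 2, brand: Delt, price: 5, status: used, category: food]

All 'Yes' examples share one property — price ≥ 25 — and every 'No' example lacks it.
[rating: 5, brand: Belo, price: 5, status: used, category: toy] → price = 5 → No.
[rating: 1, brand: Erix, price: 33, status: new, category: toy] → price = 33 → Yes.
[rating: 1, brand: Axo, price: 6, status: used, category: tool] → price = 6 → No.
[rating: 2, brand: Delt, price: 5, status: used, category: food] → price = 5 → No.

No, Yes, No, No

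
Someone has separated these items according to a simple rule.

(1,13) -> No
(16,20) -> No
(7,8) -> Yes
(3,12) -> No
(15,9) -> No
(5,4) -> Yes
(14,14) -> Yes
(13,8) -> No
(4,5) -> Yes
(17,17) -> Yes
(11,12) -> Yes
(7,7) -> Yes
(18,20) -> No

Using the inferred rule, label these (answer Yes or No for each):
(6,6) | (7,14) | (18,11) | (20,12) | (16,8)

Yes, No, No, No, No

'Yes' ⟺ |first − second| ≤ 1.
(6,6) → |6−6| = 0 → Yes.
(7,14) → |7−14| = 7 → No.
(18,11) → |18−11| = 7 → No.
(20,12) → |20−12| = 8 → No.
(16,8) → |16−8| = 8 → No.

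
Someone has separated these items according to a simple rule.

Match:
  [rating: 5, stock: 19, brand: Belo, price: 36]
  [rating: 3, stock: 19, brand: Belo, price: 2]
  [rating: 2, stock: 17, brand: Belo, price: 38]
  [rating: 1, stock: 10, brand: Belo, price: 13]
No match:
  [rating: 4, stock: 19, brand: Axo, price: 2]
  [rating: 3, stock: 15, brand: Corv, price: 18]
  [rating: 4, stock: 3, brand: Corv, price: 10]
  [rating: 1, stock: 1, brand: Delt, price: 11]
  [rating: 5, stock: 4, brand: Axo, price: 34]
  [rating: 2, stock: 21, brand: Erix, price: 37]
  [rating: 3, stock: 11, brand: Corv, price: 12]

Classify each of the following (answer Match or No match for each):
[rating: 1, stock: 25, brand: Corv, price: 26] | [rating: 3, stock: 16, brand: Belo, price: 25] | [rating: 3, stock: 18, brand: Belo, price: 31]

'Match' ⟺ brand is Belo.
[rating: 1, stock: 25, brand: Corv, price: 26]: No match (brand is Corv). [rating: 3, stock: 16, brand: Belo, price: 25]: Match (brand is Belo). [rating: 3, stock: 18, brand: Belo, price: 31]: Match (brand is Belo).

No match, Match, Match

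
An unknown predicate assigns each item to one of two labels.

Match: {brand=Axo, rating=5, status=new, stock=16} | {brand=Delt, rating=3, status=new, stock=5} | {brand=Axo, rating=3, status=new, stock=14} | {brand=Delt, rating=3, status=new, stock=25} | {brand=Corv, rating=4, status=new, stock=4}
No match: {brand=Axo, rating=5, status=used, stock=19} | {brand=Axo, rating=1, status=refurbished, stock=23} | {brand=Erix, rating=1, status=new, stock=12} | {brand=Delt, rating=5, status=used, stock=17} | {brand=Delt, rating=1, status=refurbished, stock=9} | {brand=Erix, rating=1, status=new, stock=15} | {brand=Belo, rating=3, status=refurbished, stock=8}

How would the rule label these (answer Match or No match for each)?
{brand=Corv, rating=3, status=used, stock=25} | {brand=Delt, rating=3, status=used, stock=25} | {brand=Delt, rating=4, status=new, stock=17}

The classifier is using: status is new AND rating ≥ 3.
{brand=Corv, rating=3, status=used, stock=25} — status is used, rating = 3, hence No match. {brand=Delt, rating=3, status=used, stock=25} — status is used, rating = 3, hence No match. {brand=Delt, rating=4, status=new, stock=17} — status is new, rating = 4, hence Match.

No match, No match, Match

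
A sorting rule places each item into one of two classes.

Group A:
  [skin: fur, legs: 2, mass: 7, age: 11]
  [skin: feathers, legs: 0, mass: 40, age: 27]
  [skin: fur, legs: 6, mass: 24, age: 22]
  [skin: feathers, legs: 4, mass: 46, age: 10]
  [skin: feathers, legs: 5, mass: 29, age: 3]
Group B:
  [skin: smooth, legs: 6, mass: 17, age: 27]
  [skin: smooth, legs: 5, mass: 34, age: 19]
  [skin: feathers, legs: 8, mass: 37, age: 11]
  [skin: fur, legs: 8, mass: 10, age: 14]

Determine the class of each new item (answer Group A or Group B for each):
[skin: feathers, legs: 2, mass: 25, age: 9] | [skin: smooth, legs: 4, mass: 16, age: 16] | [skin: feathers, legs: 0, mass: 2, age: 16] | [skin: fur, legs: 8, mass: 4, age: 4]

The simplest hypothesis consistent with all the labels is: skin is not smooth AND legs ≤ 6.
Group A: [skin: feathers, legs: 2, mass: 25, age: 9], since skin is feathers, legs = 2. Group B: [skin: smooth, legs: 4, mass: 16, age: 16], since skin is smooth, legs = 4. Group A: [skin: feathers, legs: 0, mass: 2, age: 16], since skin is feathers, legs = 0. Group B: [skin: fur, legs: 8, mass: 4, age: 4], since skin is fur, legs = 8.

Group A, Group B, Group A, Group B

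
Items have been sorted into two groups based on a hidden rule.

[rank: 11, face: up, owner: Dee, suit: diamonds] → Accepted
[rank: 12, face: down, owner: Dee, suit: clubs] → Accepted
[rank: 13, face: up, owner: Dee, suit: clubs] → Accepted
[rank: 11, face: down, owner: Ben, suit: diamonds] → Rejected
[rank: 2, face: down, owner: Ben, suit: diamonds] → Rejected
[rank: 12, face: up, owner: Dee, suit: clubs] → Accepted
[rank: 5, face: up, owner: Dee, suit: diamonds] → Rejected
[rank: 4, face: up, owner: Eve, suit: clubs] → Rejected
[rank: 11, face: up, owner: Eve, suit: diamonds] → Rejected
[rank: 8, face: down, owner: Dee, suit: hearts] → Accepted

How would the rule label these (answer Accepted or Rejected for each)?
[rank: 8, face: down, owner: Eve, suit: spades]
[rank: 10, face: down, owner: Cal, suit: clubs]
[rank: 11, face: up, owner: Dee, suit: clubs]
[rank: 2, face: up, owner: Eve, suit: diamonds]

Rejected, Rejected, Accepted, Rejected

The pattern is that an item is 'Accepted' exactly when: owner is Dee AND rank ≥ 8.
[rank: 8, face: down, owner: Eve, suit: spades]: owner is Eve, rank = 8, doesn't qualify → Rejected.
[rank: 10, face: down, owner: Cal, suit: clubs]: owner is Cal, rank = 10, doesn't qualify → Rejected.
[rank: 11, face: up, owner: Dee, suit: clubs]: owner is Dee, rank = 11, has this property → Accepted.
[rank: 2, face: up, owner: Eve, suit: diamonds]: owner is Eve, rank = 2, doesn't qualify → Rejected.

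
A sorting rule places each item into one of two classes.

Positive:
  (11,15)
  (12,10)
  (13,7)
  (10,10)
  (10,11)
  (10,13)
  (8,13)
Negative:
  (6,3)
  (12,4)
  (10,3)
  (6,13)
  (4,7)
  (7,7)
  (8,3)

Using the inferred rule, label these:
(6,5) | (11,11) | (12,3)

Negative, Positive, Negative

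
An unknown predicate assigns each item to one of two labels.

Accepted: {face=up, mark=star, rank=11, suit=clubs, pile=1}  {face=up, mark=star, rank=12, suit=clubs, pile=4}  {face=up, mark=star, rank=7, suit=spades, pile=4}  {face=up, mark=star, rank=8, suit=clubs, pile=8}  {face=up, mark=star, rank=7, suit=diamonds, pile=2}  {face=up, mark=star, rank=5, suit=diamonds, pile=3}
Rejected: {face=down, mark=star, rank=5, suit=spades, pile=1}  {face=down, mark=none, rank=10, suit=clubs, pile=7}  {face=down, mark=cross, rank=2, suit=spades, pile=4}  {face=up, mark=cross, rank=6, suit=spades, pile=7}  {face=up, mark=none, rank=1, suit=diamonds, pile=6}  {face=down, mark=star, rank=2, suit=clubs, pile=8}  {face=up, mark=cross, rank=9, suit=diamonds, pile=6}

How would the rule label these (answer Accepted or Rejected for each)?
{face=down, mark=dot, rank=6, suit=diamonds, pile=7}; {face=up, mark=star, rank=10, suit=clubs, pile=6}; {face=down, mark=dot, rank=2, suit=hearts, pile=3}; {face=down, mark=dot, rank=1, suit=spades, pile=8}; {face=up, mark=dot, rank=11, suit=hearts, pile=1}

The distinguishing property — mark is star AND face is up — holds for all the 'Accepted' cases and none of the 'Rejected' cases.
{face=down, mark=dot, rank=6, suit=diamonds, pile=7}: Rejected (mark is dot, face is down).
{face=up, mark=star, rank=10, suit=clubs, pile=6}: Accepted (mark is star, face is up).
{face=down, mark=dot, rank=2, suit=hearts, pile=3}: Rejected (mark is dot, face is down).
{face=down, mark=dot, rank=1, suit=spades, pile=8}: Rejected (mark is dot, face is down).
{face=up, mark=dot, rank=11, suit=hearts, pile=1}: Rejected (mark is dot, face is up).

Rejected, Accepted, Rejected, Rejected, Rejected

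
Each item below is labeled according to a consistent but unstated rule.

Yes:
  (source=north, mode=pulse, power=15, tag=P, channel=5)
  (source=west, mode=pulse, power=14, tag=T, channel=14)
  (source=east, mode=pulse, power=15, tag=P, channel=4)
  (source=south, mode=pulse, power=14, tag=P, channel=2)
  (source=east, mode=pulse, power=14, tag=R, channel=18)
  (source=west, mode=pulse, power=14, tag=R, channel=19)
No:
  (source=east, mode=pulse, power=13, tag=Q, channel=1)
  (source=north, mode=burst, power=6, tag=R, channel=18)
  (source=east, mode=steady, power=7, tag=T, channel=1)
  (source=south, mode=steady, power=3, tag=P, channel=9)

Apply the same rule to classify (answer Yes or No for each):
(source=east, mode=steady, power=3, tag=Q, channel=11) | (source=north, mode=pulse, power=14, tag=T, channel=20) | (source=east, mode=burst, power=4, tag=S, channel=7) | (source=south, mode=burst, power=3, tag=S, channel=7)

No, Yes, No, No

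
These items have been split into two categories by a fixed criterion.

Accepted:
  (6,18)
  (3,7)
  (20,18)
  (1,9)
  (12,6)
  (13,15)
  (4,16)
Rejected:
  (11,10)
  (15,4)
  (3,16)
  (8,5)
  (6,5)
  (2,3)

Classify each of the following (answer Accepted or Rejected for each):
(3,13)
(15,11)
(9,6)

Accepted, Accepted, Rejected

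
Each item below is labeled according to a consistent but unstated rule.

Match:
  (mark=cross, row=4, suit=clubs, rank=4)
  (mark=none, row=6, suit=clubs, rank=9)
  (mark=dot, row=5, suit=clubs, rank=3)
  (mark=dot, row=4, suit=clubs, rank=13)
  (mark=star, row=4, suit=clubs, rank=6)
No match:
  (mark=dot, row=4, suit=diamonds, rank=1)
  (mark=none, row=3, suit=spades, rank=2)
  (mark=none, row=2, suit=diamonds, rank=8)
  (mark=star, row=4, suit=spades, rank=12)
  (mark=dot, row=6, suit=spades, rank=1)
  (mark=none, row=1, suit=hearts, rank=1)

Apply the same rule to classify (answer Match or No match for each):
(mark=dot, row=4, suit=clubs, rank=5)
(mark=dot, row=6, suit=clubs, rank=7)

'Match' ⟺ suit is clubs.
(mark=dot, row=4, suit=clubs, rank=5) → suit is clubs → Match. (mark=dot, row=6, suit=clubs, rank=7) → suit is clubs → Match.

Match, Match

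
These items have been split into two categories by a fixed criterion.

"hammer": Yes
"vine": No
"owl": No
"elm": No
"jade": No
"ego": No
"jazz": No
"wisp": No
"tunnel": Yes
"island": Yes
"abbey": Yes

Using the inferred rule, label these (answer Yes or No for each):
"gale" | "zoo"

A rule that fits every label: length ≥ 5 — true of each 'Yes' example, false of each 'No' one.
No: "gale", since length 4.
No: "zoo", since length 3.

No, No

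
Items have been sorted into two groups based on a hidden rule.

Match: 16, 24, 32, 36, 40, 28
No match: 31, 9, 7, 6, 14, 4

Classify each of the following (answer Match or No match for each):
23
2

No match, No match

Every 'Match' example satisfies: even AND at least 16. None of the 'No match' examples do.
23 — 23 is odd, 23 ≥ 16, hence No match. 2 — 2 is even, 2 < 16, hence No match.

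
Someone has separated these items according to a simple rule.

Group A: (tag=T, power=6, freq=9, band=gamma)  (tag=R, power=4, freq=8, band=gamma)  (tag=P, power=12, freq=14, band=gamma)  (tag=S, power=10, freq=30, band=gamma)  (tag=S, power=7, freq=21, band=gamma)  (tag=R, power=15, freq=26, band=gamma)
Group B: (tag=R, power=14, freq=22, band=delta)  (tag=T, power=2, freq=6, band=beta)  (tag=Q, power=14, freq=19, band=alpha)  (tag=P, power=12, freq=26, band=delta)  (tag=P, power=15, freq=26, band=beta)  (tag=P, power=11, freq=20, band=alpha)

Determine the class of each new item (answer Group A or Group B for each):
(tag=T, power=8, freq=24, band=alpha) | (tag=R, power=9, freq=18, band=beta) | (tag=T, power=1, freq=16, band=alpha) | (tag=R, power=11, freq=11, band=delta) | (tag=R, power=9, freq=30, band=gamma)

Group B, Group B, Group B, Group B, Group A

The distinguishing property — band is gamma — holds for all the 'Group A' cases and none of the 'Group B' cases.
(tag=T, power=8, freq=24, band=alpha): Group B (band is alpha). (tag=R, power=9, freq=18, band=beta): Group B (band is beta). (tag=T, power=1, freq=16, band=alpha): Group B (band is alpha). (tag=R, power=11, freq=11, band=delta): Group B (band is delta). (tag=R, power=9, freq=30, band=gamma): Group A (band is gamma).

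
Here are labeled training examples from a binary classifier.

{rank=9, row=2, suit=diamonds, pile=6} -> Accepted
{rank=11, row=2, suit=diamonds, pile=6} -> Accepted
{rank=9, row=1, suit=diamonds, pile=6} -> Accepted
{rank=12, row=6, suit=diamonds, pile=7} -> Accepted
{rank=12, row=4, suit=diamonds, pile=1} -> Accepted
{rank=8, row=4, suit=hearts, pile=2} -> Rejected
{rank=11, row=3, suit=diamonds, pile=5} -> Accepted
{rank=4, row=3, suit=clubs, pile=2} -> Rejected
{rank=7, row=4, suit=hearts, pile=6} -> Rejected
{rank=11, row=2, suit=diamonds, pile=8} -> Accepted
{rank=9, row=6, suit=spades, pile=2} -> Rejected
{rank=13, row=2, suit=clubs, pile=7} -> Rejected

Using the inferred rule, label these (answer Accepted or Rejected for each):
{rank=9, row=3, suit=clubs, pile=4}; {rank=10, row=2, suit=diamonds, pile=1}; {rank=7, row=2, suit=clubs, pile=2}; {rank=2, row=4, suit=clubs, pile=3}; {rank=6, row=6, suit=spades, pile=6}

Rejected, Accepted, Rejected, Rejected, Rejected

The distinguishing property — suit is diamonds — holds for all the 'Accepted' cases and none of the 'Rejected' cases.
{rank=9, row=3, suit=clubs, pile=4}: Rejected (suit is clubs). {rank=10, row=2, suit=diamonds, pile=1}: Accepted (suit is diamonds). {rank=7, row=2, suit=clubs, pile=2}: Rejected (suit is clubs). {rank=2, row=4, suit=clubs, pile=3}: Rejected (suit is clubs). {rank=6, row=6, suit=spades, pile=6}: Rejected (suit is spades).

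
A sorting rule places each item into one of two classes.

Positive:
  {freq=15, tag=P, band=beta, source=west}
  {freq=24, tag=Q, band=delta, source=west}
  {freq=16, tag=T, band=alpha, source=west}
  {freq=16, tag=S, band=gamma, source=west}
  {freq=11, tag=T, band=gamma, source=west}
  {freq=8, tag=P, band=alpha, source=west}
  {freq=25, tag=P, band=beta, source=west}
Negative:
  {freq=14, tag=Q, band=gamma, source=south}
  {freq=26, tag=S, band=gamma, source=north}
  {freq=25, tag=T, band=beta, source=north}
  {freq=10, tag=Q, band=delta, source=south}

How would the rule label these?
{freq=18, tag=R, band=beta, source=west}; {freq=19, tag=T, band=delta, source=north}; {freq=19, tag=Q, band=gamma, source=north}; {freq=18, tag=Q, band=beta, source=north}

The common property of the 'Positive' items is: source is west. No 'Negative' item has it.
{freq=18, tag=R, band=beta, source=west}: Positive (source is west).
{freq=19, tag=T, band=delta, source=north}: Negative (source is north).
{freq=19, tag=Q, band=gamma, source=north}: Negative (source is north).
{freq=18, tag=Q, band=beta, source=north}: Negative (source is north).

Positive, Negative, Negative, Negative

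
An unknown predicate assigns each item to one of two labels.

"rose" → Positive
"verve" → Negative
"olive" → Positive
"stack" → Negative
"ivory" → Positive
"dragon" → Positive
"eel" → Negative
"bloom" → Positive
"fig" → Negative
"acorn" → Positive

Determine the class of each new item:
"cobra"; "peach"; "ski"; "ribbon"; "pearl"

Checking candidate rules against both groups, what survives is: contains 'o'.
"cobra" → has 'o' → Positive.
"peach" → no 'o' → Negative.
"ski" → no 'o' → Negative.
"ribbon" → has 'o' → Positive.
"pearl" → no 'o' → Negative.

Positive, Negative, Negative, Positive, Negative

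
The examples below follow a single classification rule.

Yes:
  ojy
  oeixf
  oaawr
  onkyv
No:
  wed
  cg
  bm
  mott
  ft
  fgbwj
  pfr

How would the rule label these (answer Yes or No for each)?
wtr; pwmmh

No, No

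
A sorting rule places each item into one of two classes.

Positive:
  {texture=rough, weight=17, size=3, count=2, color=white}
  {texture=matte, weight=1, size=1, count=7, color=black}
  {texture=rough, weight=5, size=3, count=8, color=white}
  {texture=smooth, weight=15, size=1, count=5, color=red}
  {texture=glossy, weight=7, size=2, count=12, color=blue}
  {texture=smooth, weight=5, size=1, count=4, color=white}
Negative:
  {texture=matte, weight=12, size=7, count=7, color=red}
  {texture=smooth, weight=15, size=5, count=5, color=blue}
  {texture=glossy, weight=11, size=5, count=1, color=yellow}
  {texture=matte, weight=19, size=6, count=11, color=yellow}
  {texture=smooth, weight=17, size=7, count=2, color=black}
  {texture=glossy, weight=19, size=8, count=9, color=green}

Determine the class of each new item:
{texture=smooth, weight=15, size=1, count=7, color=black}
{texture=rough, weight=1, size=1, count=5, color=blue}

Positive, Positive

Every 'Positive' example satisfies: size ≤ 3. None of the 'Negative' examples do.
{texture=smooth, weight=15, size=1, count=7, color=black} → size = 1 → Positive.
{texture=rough, weight=1, size=1, count=5, color=blue} → size = 1 → Positive.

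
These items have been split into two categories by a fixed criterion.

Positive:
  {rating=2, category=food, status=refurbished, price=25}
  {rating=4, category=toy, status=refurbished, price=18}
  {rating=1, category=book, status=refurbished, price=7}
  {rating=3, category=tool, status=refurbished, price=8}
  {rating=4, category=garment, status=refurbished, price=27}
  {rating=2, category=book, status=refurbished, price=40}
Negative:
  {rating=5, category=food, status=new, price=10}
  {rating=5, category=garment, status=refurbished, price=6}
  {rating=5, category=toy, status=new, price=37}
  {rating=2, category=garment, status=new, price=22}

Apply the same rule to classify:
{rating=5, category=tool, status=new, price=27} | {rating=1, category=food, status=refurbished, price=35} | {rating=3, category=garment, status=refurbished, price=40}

Negative, Positive, Positive

One predicate separates the groups cleanly: status is refurbished AND price ≥ 7.
{rating=5, category=tool, status=new, price=27}: status is new, price = 27 — lacks this property, so Negative. {rating=1, category=food, status=refurbished, price=35}: status is refurbished, price = 35 — satisfies this, so Positive. {rating=3, category=garment, status=refurbished, price=40}: status is refurbished, price = 40 — satisfies this, so Positive.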